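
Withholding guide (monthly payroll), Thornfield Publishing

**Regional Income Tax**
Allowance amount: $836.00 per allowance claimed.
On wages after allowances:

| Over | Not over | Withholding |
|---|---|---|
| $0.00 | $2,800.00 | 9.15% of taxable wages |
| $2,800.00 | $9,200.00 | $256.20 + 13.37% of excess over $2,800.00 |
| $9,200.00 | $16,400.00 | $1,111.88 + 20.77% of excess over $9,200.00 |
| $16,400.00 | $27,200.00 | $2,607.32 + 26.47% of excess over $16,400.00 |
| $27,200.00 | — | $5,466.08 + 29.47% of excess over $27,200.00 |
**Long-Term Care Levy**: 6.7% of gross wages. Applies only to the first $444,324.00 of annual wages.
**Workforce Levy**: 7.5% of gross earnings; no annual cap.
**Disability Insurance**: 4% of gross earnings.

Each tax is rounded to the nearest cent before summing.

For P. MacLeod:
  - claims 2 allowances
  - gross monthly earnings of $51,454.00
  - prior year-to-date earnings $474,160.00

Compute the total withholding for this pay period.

Regional Income Tax: taxable = $51,454.00 − 2×$836.00 = $49,782.00
  $5,466.08 + 29.47% × ($49,782.00 − $27,200.00) = $5,466.08 + 29.47% × $22,582.00 = $12,121.00
Long-Term Care Levy: YTD $474,160.00 ≥ cap $444,324.00 → $0.00
Workforce Levy: 7.5% × $51,454.00 = $3,859.05
Disability Insurance: 4% × $51,454.00 = $2,058.16
Total: $12,121.00 + $0.00 + $3,859.05 + $2,058.16 = $18,038.21

$18,038.21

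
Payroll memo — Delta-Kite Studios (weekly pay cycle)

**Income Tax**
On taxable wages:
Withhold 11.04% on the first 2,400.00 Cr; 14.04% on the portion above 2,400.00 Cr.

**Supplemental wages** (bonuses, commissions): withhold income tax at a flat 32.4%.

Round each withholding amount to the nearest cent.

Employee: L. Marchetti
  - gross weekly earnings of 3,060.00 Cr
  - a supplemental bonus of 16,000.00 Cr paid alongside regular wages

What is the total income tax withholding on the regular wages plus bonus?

Income Tax: taxable = 3,060.00 Cr
  264.96 Cr + 14.04% × (3,060.00 Cr − 2,400.00 Cr) = 264.96 Cr + 14.04% × 660.00 Cr = 357.62 Cr
Supplemental (32.4% flat on bonus): 32.4% × 16,000.00 Cr = 5,184.00 Cr
Total income tax: 357.62 Cr + 5,184.00 Cr = 5,541.62 Cr

5,541.62 Cr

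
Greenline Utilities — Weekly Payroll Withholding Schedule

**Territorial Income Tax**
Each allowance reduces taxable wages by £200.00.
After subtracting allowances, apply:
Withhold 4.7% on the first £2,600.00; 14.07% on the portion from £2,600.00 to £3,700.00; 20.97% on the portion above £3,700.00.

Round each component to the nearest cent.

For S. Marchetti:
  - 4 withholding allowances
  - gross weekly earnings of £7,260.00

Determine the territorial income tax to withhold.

£855.74

Territorial Income Tax: taxable = £7,260.00 − 4×£200.00 = £6,460.00
  £276.97 + 20.97% × (£6,460.00 − £3,700.00) = £276.97 + 20.97% × £2,760.00 = £855.74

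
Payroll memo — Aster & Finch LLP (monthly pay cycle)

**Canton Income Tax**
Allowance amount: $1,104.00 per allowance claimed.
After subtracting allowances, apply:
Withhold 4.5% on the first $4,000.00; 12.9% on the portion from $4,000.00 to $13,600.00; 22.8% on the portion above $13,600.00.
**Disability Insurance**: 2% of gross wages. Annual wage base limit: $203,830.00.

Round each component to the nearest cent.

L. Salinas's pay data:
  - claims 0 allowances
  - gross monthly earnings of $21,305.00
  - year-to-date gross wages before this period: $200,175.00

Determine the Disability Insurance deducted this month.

Disability Insurance: cap $203,830.00 − YTD $200,175.00 = $3,655.00 subject; 2% × $3,655.00 = $73.10

$73.10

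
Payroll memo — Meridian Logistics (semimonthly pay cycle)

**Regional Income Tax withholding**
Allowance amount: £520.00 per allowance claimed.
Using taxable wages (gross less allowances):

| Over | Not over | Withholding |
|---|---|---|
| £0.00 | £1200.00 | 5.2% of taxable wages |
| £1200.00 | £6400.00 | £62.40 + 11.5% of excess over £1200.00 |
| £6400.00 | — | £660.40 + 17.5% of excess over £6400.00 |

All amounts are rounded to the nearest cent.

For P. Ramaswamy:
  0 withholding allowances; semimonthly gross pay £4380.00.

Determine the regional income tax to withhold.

£428.10

Regional Income Tax: taxable = £4380.00
  £62.40 + 11.5% × (£4380.00 − £1200.00) = £62.40 + 11.5% × £3180.00 = £428.10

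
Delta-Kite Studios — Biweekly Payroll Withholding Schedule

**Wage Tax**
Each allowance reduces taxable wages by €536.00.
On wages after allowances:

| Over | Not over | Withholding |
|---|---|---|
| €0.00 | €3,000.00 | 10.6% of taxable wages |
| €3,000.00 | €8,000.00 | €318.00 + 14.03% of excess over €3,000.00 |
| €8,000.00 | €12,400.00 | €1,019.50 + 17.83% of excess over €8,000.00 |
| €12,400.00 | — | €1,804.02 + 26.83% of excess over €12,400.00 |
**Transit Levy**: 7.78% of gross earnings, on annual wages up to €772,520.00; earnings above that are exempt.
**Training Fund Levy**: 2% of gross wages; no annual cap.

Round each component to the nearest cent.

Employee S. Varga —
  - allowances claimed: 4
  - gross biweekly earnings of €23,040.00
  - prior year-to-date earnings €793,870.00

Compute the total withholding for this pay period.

€4,544.30

Wage Tax: taxable = €23,040.00 − 4×€536.00 = €20,896.00
  €1,804.02 + 26.83% × (€20,896.00 − €12,400.00) = €1,804.02 + 26.83% × €8,496.00 = €4,083.50
Transit Levy: YTD €793,870.00 ≥ cap €772,520.00 → €0.00
Training Fund Levy: 2% × €23,040.00 = €460.80
Total: €4,083.50 + €0.00 + €460.80 = €4,544.30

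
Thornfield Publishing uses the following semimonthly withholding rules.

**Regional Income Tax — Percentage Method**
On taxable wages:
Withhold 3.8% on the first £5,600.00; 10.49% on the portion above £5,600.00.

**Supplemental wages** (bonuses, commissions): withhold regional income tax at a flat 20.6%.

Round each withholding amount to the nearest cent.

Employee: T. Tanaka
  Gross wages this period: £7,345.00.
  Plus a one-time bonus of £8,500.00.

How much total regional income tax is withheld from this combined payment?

£2,146.85

Regional Income Tax: taxable = £7,345.00
  £212.80 + 10.49% × (£7,345.00 − £5,600.00) = £212.80 + 10.49% × £1,745.00 = £395.85
Supplemental (20.6% flat on bonus): 20.6% × £8,500.00 = £1,751.00
Total regional income tax: £395.85 + £1,751.00 = £2,146.85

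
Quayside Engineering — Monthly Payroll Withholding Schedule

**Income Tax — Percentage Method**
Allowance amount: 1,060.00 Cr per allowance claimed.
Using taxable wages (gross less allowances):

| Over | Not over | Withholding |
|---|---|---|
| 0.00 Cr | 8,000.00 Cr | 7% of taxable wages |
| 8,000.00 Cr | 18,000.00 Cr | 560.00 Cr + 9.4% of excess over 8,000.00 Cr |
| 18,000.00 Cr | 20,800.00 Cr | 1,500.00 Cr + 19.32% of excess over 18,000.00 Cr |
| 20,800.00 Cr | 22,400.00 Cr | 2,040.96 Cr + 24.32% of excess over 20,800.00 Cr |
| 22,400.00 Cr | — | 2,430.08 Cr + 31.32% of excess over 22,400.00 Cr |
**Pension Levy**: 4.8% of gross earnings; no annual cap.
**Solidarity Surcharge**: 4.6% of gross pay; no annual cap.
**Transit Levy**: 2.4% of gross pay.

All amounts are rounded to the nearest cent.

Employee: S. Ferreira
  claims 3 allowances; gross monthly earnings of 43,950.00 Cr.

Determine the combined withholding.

Income Tax: taxable = 43,950.00 Cr − 3×1,060.00 Cr = 40,770.00 Cr
  2,430.08 Cr + 31.32% × (40,770.00 Cr − 22,400.00 Cr) = 2,430.08 Cr + 31.32% × 18,370.00 Cr = 8,183.56 Cr
Pension Levy: 4.8% × 43,950.00 Cr = 2,109.60 Cr
Solidarity Surcharge: 4.6% × 43,950.00 Cr = 2,021.70 Cr
Transit Levy: 2.4% × 43,950.00 Cr = 1,054.80 Cr
Total: 8,183.56 Cr + 2,109.60 Cr + 2,021.70 Cr + 1,054.80 Cr = 13,369.66 Cr

13,369.66 Cr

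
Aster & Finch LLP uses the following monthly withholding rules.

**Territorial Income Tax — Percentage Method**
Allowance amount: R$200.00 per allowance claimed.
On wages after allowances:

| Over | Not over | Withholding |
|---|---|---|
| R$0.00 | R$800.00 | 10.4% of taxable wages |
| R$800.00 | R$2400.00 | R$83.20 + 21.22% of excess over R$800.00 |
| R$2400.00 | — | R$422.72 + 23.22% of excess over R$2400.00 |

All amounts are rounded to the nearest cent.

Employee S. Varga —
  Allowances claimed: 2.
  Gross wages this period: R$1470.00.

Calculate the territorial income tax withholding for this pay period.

Territorial Income Tax: taxable = R$1470.00 − 2×R$200.00 = R$1070.00
  R$83.20 + 21.22% × (R$1070.00 − R$800.00) = R$83.20 + 21.22% × R$270.00 = R$140.49

R$140.49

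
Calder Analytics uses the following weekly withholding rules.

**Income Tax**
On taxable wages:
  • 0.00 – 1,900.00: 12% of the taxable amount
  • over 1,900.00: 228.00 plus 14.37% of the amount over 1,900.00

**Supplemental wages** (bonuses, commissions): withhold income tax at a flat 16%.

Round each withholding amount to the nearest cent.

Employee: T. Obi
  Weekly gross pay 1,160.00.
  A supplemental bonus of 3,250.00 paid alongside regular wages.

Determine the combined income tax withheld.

Income Tax: taxable = 1,160.00
  12% × 1,160.00 = 139.20
Supplemental (16% flat on bonus): 16% × 3,250.00 = 520.00
Total income tax: 139.20 + 520.00 = 659.20

659.20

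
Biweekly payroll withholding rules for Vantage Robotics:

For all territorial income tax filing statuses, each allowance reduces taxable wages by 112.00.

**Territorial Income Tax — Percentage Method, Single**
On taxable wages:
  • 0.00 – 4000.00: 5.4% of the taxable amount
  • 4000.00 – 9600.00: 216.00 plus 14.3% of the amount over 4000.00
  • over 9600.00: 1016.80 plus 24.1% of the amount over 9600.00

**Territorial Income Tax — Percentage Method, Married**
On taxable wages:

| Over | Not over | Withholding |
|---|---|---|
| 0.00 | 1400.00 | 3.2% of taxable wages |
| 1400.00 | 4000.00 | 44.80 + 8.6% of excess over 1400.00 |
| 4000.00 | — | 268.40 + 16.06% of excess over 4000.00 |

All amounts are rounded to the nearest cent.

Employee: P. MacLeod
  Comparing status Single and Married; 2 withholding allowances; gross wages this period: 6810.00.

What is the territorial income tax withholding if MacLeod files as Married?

683.71

Territorial Income Tax (Married): taxable = 6810.00 − 2×112.00 = 6586.00
  268.40 + 16.06% × (6586.00 − 4000.00) = 268.40 + 16.06% × 2586.00 = 683.71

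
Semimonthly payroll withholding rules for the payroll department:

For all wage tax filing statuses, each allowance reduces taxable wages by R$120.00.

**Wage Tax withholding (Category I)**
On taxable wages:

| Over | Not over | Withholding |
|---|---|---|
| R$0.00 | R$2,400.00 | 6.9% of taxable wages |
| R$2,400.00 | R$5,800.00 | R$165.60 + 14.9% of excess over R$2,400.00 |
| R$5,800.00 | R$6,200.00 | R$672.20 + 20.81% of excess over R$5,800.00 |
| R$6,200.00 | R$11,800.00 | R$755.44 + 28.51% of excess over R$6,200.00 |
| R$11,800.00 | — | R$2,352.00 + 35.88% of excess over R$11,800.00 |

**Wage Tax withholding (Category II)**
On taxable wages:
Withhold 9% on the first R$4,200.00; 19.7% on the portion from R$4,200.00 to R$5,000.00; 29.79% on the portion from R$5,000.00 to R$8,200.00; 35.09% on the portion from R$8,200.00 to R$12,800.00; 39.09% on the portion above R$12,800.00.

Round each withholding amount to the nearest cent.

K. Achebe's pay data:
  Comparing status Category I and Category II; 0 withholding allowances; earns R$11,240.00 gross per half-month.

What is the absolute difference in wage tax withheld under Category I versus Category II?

R$363.28

Wage Tax (Category I): taxable = R$11,240.00
  R$755.44 + 28.51% × (R$11,240.00 − R$6,200.00) = R$755.44 + 28.51% × R$5,040.00 = R$2,192.34
Wage Tax (Category II): taxable = R$11,240.00
  R$1,488.88 + 35.09% × (R$11,240.00 − R$8,200.00) = R$1,488.88 + 35.09% × R$3,040.00 = R$2,555.62
Difference: |R$2,192.34 − R$2,555.62| = R$363.28 (higher under Category II)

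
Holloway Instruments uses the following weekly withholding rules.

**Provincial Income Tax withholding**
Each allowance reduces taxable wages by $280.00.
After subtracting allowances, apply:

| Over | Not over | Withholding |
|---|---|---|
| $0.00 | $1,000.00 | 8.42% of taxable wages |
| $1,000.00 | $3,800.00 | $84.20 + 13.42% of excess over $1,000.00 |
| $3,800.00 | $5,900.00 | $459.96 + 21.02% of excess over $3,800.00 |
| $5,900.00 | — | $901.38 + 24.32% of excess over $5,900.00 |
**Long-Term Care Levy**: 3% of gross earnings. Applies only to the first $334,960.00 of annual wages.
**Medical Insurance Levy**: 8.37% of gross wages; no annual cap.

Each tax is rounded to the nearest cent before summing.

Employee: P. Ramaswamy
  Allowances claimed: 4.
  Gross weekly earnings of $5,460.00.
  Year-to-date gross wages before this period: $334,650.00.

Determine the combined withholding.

$1,039.77

Provincial Income Tax: taxable = $5,460.00 − 4×$280.00 = $4,340.00
  $459.96 + 21.02% × ($4,340.00 − $3,800.00) = $459.96 + 21.02% × $540.00 = $573.47
Long-Term Care Levy: cap $334,960.00 − YTD $334,650.00 = $310.00 subject; 3% × $310.00 = $9.30
Medical Insurance Levy: 8.37% × $5,460.00 = $457.00
Total: $573.47 + $9.30 + $457.00 = $1,039.77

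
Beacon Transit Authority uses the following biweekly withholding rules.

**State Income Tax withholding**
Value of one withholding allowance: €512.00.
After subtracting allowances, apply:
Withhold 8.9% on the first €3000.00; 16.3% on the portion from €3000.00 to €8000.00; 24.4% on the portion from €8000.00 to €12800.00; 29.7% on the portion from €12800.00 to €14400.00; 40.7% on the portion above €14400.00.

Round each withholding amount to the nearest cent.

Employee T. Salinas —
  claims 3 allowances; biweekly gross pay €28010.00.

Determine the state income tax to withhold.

€7642.52

State Income Tax: taxable = €28010.00 − 3×€512.00 = €26474.00
  €2728.40 + 40.7% × (€26474.00 − €14400.00) = €2728.40 + 40.7% × €12074.00 = €7642.52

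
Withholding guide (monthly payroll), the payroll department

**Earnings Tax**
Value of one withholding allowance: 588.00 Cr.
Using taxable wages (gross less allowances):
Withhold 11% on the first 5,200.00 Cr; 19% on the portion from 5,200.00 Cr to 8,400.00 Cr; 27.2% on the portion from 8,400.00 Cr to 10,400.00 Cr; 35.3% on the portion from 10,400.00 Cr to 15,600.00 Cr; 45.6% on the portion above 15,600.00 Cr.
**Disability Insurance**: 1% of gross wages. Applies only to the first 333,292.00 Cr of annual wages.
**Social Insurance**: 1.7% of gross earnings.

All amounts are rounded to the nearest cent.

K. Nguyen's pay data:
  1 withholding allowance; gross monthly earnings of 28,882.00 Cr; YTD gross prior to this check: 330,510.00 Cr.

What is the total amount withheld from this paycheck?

9,866.87 Cr

Earnings Tax: taxable = 28,882.00 Cr − 1×588.00 Cr = 28,294.00 Cr
  3,559.60 Cr + 45.6% × (28,294.00 Cr − 15,600.00 Cr) = 3,559.60 Cr + 45.6% × 12,694.00 Cr = 9,348.06 Cr
Disability Insurance: cap 333,292.00 Cr − YTD 330,510.00 Cr = 2,782.00 Cr subject; 1% × 2,782.00 Cr = 27.82 Cr
Social Insurance: 1.7% × 28,882.00 Cr = 490.99 Cr
Total: 9,348.06 Cr + 27.82 Cr + 490.99 Cr = 9,866.87 Cr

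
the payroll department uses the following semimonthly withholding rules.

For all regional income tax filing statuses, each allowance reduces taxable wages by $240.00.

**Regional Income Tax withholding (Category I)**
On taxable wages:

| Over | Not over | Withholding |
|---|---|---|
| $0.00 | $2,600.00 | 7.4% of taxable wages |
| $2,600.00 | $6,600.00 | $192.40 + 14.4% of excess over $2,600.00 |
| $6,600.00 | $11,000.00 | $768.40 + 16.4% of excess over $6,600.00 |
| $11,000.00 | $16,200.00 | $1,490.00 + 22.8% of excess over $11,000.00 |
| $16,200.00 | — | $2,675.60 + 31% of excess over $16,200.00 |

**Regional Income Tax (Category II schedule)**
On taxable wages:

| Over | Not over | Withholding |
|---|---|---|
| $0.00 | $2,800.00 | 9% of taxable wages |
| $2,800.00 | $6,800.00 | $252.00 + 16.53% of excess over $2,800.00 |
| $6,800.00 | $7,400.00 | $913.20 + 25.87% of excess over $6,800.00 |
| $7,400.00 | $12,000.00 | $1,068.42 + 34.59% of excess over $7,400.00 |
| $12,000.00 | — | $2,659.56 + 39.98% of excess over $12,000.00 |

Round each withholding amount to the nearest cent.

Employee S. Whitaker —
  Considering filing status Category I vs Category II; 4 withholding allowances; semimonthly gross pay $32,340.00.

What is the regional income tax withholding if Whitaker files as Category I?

$7,381.40

Regional Income Tax (Category I): taxable = $32,340.00 − 4×$240.00 = $31,380.00
  $2,675.60 + 31% × ($31,380.00 − $16,200.00) = $2,675.60 + 31% × $15,180.00 = $7,381.40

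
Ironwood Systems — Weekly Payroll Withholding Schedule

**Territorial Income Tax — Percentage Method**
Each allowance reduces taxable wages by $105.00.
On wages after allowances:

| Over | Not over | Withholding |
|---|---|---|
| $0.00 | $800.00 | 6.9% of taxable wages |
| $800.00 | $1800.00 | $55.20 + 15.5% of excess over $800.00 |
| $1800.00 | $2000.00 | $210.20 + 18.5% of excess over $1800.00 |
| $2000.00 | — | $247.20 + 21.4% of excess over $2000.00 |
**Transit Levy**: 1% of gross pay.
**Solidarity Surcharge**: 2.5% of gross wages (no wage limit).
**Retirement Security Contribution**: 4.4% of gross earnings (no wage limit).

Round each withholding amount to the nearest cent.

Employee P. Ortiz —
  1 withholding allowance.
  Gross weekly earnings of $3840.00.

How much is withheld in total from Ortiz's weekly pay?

$921.85

Territorial Income Tax: taxable = $3840.00 − 1×$105.00 = $3735.00
  $247.20 + 21.4% × ($3735.00 − $2000.00) = $247.20 + 21.4% × $1735.00 = $618.49
Transit Levy: 1% × $3840.00 = $38.40
Solidarity Surcharge: 2.5% × $3840.00 = $96.00
Retirement Security Contribution: 4.4% × $3840.00 = $168.96
Total: $618.49 + $38.40 + $96.00 + $168.96 = $921.85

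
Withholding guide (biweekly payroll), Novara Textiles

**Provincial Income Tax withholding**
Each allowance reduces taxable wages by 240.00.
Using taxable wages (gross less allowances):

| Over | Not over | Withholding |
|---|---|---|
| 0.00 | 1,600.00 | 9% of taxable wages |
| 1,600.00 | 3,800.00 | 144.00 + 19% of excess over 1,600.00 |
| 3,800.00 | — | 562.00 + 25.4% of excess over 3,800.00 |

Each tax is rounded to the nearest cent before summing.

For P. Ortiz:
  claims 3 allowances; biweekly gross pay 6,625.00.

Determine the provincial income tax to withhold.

Provincial Income Tax: taxable = 6,625.00 − 3×240.00 = 5,905.00
  562.00 + 25.4% × (5,905.00 − 3,800.00) = 562.00 + 25.4% × 2,105.00 = 1,096.67

1,096.67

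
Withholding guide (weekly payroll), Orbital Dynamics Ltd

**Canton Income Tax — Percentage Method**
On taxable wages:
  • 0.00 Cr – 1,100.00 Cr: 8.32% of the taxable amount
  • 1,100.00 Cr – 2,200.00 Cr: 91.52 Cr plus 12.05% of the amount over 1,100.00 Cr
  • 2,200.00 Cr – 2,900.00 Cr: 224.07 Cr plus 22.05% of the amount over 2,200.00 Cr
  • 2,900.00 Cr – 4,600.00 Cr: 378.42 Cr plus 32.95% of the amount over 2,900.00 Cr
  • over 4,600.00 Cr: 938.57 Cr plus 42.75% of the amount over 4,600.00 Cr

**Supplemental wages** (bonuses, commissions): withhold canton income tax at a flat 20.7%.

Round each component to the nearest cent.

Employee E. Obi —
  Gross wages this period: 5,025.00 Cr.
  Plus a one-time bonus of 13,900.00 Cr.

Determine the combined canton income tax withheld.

3,997.56 Cr

Canton Income Tax: taxable = 5,025.00 Cr
  938.57 Cr + 42.75% × (5,025.00 Cr − 4,600.00 Cr) = 938.57 Cr + 42.75% × 425.00 Cr = 1,120.26 Cr
Supplemental (20.7% flat on bonus): 20.7% × 13,900.00 Cr = 2,877.30 Cr
Total canton income tax: 1,120.26 Cr + 2,877.30 Cr = 3,997.56 Cr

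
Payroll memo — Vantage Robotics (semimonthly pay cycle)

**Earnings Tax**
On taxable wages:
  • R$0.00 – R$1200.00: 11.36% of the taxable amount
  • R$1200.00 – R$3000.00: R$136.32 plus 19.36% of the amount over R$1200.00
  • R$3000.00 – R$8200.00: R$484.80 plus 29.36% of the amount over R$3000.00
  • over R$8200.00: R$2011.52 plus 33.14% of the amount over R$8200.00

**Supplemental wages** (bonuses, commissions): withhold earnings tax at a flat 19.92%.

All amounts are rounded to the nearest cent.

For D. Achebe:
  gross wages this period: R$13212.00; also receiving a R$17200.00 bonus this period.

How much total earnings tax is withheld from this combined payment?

Earnings Tax: taxable = R$13212.00
  R$2011.52 + 33.14% × (R$13212.00 − R$8200.00) = R$2011.52 + 33.14% × R$5012.00 = R$3672.50
Supplemental (19.92% flat on bonus): 19.92% × R$17200.00 = R$3426.24
Total earnings tax: R$3672.50 + R$3426.24 = R$7098.74

R$7098.74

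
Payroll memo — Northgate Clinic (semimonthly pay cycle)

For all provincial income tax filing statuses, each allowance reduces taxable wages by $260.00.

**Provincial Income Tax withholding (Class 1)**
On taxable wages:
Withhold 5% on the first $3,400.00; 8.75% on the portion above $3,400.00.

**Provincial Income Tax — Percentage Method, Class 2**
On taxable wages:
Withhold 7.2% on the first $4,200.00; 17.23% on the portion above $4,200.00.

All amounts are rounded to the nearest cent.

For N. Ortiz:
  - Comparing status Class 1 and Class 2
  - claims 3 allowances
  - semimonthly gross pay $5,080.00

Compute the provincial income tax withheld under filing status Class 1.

Provincial Income Tax (Class 1): taxable = $5,080.00 − 3×$260.00 = $4,300.00
  $170.00 + 8.75% × ($4,300.00 − $3,400.00) = $170.00 + 8.75% × $900.00 = $248.75

$248.75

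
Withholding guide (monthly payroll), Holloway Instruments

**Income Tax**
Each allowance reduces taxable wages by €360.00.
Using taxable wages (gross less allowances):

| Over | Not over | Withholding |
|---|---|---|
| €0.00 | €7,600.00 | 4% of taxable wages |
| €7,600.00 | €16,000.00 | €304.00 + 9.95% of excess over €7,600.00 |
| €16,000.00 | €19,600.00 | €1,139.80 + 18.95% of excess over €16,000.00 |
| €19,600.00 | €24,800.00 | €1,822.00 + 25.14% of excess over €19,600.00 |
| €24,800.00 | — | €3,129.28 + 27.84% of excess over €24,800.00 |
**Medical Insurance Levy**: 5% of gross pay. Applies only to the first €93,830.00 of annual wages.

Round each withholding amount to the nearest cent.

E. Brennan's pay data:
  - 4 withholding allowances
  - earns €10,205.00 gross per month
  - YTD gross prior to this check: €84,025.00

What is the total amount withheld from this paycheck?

€910.17

Income Tax: taxable = €10,205.00 − 4×€360.00 = €8,765.00
  €304.00 + 9.95% × (€8,765.00 − €7,600.00) = €304.00 + 9.95% × €1,165.00 = €419.92
Medical Insurance Levy: cap €93,830.00 − YTD €84,025.00 = €9,805.00 subject; 5% × €9,805.00 = €490.25
Total: €419.92 + €490.25 = €910.17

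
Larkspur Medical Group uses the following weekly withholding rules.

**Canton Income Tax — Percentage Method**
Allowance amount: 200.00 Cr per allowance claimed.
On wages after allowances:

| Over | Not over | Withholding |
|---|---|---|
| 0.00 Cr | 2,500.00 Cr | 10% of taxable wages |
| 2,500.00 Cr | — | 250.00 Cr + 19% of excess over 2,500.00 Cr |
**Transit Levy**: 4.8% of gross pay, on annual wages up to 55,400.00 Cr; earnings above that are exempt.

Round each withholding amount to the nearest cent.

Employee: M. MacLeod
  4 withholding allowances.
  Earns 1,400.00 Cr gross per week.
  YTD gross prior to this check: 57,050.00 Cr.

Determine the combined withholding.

Canton Income Tax: taxable = 1,400.00 Cr − 4×200.00 Cr = 600.00 Cr
  10% × 600.00 Cr = 60.00 Cr
Transit Levy: YTD 57,050.00 Cr ≥ cap 55,400.00 Cr → 0.00 Cr
Total: 60.00 Cr + 0.00 Cr = 60.00 Cr

60.00 Cr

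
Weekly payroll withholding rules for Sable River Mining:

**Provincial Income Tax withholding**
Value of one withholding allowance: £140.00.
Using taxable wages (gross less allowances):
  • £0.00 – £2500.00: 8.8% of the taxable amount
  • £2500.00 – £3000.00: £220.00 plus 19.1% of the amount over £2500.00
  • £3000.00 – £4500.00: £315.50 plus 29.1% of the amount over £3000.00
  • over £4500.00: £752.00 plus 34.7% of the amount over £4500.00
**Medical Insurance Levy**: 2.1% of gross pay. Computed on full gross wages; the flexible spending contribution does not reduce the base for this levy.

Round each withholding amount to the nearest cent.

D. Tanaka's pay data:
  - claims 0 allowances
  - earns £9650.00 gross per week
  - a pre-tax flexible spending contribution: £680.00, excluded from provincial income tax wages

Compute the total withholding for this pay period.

Provincial Income Tax: taxable = £9650.00 − £680.00 = £8970.00
  £752.00 + 34.7% × (£8970.00 − £4500.00) = £752.00 + 34.7% × £4470.00 = £2303.09
Medical Insurance Levy: 2.1% × £9650.00 = £202.65
Total: £2303.09 + £202.65 = £2505.74

£2505.74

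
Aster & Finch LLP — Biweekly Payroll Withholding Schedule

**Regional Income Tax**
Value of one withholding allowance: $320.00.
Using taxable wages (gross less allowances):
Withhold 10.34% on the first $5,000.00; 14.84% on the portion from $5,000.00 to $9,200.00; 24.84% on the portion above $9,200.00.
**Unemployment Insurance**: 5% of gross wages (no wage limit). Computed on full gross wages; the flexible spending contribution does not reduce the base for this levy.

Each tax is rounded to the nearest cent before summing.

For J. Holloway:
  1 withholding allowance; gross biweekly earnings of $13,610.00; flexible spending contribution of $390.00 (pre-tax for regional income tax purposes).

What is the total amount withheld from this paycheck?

$2,739.86

Regional Income Tax: taxable = $13,610.00 − $390.00 − 1×$320.00 = $12,900.00
  $1,140.28 + 24.84% × ($12,900.00 − $9,200.00) = $1,140.28 + 24.84% × $3,700.00 = $2,059.36
Unemployment Insurance: 5% × $13,610.00 = $680.50
Total: $2,059.36 + $680.50 = $2,739.86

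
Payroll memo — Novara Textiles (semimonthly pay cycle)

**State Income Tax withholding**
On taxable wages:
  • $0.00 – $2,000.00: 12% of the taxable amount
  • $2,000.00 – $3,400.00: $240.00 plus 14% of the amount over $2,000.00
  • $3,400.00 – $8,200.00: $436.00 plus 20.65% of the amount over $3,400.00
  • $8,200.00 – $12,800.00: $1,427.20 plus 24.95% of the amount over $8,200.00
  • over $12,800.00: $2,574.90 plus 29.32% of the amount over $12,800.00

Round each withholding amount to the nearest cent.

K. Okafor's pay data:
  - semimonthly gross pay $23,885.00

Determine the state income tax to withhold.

$5,825.02

State Income Tax: taxable = $23,885.00
  $2,574.90 + 29.32% × ($23,885.00 − $12,800.00) = $2,574.90 + 29.32% × $11,085.00 = $5,825.02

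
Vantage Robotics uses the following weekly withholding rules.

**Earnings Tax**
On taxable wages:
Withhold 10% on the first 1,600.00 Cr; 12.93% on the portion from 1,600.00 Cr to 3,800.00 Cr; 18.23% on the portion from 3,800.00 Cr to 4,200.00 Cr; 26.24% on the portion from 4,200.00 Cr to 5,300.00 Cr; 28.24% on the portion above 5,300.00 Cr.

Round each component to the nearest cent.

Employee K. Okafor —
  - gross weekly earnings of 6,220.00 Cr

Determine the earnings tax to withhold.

Earnings Tax: taxable = 6,220.00 Cr
  806.02 Cr + 28.24% × (6,220.00 Cr − 5,300.00 Cr) = 806.02 Cr + 28.24% × 920.00 Cr = 1,065.83 Cr

1,065.83 Cr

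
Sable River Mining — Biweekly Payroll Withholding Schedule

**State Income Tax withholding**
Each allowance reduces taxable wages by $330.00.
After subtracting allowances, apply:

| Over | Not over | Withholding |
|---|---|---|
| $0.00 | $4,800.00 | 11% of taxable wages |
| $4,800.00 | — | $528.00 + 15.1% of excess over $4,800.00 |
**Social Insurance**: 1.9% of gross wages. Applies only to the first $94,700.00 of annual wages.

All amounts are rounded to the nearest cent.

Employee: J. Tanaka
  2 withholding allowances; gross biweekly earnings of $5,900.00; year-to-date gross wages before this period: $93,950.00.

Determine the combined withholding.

State Income Tax: taxable = $5,900.00 − 2×$330.00 = $5,240.00
  $528.00 + 15.1% × ($5,240.00 − $4,800.00) = $528.00 + 15.1% × $440.00 = $594.44
Social Insurance: cap $94,700.00 − YTD $93,950.00 = $750.00 subject; 1.9% × $750.00 = $14.25
Total: $594.44 + $14.25 = $608.69

$608.69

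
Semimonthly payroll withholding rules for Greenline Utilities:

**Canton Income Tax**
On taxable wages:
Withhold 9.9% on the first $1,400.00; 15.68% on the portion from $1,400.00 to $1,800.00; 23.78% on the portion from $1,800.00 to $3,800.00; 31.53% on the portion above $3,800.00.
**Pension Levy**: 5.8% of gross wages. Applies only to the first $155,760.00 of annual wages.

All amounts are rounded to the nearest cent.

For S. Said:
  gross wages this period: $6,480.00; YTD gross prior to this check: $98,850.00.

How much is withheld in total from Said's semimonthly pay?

$1,897.76

Canton Income Tax: taxable = $6,480.00
  $676.92 + 31.53% × ($6,480.00 − $3,800.00) = $676.92 + 31.53% × $2,680.00 = $1,521.92
Pension Levy: 5.8% × $6,480.00 = $375.84
Total: $1,521.92 + $375.84 = $1,897.76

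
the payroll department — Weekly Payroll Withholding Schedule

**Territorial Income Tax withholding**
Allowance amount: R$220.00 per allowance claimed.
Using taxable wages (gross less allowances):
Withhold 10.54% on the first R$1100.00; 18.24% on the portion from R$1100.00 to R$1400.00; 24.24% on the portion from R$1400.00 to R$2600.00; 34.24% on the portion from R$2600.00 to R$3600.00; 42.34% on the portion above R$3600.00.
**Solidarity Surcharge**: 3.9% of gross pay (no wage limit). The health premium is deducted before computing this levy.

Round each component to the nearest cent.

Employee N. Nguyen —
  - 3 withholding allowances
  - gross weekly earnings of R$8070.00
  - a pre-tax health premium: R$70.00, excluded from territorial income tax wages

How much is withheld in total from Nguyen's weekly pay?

R$2699.46

Territorial Income Tax: taxable = R$8070.00 − R$70.00 − 3×R$220.00 = R$7340.00
  R$803.94 + 42.34% × (R$7340.00 − R$3600.00) = R$803.94 + 42.34% × R$3740.00 = R$2387.46
Solidarity Surcharge: 3.9% × R$8000.00 = R$312.00
Total: R$2387.46 + R$312.00 = R$2699.46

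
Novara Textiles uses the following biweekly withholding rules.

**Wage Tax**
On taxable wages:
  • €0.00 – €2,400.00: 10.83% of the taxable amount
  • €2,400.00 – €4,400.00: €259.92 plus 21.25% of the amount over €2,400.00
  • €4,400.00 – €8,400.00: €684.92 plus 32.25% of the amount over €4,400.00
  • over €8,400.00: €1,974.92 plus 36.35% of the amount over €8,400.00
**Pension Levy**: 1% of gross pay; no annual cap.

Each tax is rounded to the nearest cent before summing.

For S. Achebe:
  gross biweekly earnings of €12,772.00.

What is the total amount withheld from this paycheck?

Wage Tax: taxable = €12,772.00
  €1,974.92 + 36.35% × (€12,772.00 − €8,400.00) = €1,974.92 + 36.35% × €4,372.00 = €3,564.14
Pension Levy: 1% × €12,772.00 = €127.72
Total: €3,564.14 + €127.72 = €3,691.86

€3,691.86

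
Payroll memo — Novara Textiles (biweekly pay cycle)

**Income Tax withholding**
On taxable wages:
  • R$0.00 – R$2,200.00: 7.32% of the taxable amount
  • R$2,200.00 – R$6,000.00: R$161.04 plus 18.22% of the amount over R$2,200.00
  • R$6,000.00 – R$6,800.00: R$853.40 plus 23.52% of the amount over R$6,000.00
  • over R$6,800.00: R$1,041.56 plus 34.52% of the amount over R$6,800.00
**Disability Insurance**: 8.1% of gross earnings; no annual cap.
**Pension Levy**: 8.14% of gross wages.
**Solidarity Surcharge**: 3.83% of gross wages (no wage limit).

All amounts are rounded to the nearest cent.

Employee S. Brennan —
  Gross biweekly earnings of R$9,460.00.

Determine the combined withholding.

Income Tax: taxable = R$9,460.00
  R$1,041.56 + 34.52% × (R$9,460.00 − R$6,800.00) = R$1,041.56 + 34.52% × R$2,660.00 = R$1,959.79
Disability Insurance: 8.1% × R$9,460.00 = R$766.26
Pension Levy: 8.14% × R$9,460.00 = R$770.04
Solidarity Surcharge: 3.83% × R$9,460.00 = R$362.32
Total: R$1,959.79 + R$766.26 + R$770.04 + R$362.32 = R$3,858.41

R$3,858.41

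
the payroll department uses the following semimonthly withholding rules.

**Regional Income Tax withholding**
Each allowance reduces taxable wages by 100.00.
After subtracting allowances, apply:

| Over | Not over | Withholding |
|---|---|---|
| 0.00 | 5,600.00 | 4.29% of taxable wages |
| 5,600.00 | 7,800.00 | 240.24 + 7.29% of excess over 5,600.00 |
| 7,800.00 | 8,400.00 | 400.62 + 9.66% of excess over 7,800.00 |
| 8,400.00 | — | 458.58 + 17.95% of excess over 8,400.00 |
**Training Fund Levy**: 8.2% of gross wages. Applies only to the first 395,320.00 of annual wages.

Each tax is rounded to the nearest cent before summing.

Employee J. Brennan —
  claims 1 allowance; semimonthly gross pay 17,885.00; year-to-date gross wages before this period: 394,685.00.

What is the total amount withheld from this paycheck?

Regional Income Tax: taxable = 17,885.00 − 1×100.00 = 17,785.00
  458.58 + 17.95% × (17,785.00 − 8,400.00) = 458.58 + 17.95% × 9,385.00 = 2,143.19
Training Fund Levy: cap 395,320.00 − YTD 394,685.00 = 635.00 subject; 8.2% × 635.00 = 52.07
Total: 2,143.19 + 52.07 = 2,195.26

2,195.26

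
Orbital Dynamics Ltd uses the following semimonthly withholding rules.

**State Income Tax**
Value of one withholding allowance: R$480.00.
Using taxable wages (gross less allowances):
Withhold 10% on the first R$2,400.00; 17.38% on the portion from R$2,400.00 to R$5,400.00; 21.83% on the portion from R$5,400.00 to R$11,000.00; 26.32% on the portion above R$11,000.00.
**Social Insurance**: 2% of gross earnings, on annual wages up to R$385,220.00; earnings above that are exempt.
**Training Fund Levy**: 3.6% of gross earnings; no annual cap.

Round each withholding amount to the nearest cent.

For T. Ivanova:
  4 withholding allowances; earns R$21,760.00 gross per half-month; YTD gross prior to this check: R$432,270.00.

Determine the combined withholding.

State Income Tax: taxable = R$21,760.00 − 4×R$480.00 = R$19,840.00
  R$1,983.88 + 26.32% × (R$19,840.00 − R$11,000.00) = R$1,983.88 + 26.32% × R$8,840.00 = R$4,310.57
Social Insurance: YTD R$432,270.00 ≥ cap R$385,220.00 → R$0.00
Training Fund Levy: 3.6% × R$21,760.00 = R$783.36
Total: R$4,310.57 + R$0.00 + R$783.36 = R$5,093.93

R$5,093.93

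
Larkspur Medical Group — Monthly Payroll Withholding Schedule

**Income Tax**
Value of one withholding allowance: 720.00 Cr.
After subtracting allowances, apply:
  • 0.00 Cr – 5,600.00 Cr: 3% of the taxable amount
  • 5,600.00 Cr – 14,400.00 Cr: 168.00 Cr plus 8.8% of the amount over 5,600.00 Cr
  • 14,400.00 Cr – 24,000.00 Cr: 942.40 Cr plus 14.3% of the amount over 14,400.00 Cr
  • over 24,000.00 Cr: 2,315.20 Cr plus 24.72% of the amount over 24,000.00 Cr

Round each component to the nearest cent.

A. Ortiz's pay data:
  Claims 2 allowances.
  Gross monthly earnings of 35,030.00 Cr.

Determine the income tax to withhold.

4,685.85 Cr

Income Tax: taxable = 35,030.00 Cr − 2×720.00 Cr = 33,590.00 Cr
  2,315.20 Cr + 24.72% × (33,590.00 Cr − 24,000.00 Cr) = 2,315.20 Cr + 24.72% × 9,590.00 Cr = 4,685.85 Cr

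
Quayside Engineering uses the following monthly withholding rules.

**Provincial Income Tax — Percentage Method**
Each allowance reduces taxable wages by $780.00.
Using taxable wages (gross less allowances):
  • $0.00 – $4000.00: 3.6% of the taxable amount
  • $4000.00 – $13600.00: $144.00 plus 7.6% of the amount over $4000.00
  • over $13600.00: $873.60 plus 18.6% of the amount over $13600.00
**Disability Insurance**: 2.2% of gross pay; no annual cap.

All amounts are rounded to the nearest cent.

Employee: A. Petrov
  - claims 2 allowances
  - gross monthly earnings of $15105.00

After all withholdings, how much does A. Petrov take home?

$13903.27

Provincial Income Tax: taxable = $15105.00 − 2×$780.00 = $13545.00
  $144.00 + 7.6% × ($13545.00 − $4000.00) = $144.00 + 7.6% × $9545.00 = $869.42
Disability Insurance: 2.2% × $15105.00 = $332.31
Total withheld: $869.42 + $332.31 = $1201.73
Net pay: $15105.00 − $1201.73 = $13903.27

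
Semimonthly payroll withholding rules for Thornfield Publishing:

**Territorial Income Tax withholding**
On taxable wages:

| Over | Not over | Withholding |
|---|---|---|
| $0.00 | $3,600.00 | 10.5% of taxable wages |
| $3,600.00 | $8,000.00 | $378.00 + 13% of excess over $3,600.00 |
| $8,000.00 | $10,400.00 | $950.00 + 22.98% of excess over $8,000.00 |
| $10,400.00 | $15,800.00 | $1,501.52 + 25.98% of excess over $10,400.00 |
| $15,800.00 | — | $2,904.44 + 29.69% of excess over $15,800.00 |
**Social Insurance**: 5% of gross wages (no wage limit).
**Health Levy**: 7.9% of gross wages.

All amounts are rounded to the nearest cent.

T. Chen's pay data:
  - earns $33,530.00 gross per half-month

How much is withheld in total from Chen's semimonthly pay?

$12,493.85

Territorial Income Tax: taxable = $33,530.00
  $2,904.44 + 29.69% × ($33,530.00 − $15,800.00) = $2,904.44 + 29.69% × $17,730.00 = $8,168.48
Social Insurance: 5% × $33,530.00 = $1,676.50
Health Levy: 7.9% × $33,530.00 = $2,648.87
Total: $8,168.48 + $1,676.50 + $2,648.87 = $12,493.85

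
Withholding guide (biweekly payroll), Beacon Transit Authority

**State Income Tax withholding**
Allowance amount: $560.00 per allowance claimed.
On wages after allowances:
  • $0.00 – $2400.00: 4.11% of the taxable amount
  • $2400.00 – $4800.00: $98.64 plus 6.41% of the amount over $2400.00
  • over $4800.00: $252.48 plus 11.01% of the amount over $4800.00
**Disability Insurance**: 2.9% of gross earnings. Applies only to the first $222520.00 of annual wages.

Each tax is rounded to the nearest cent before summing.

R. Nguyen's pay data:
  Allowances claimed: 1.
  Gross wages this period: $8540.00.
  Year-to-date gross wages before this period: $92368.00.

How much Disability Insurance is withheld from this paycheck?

Disability Insurance: 2.9% × $8540.00 = $247.66

$247.66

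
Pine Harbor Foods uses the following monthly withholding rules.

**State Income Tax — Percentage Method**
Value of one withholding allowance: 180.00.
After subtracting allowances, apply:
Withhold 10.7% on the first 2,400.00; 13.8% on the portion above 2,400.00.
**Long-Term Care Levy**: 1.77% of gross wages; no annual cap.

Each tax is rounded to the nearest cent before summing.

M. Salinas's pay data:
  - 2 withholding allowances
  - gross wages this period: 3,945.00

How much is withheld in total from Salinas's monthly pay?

490.16

State Income Tax: taxable = 3,945.00 − 2×180.00 = 3,585.00
  256.80 + 13.8% × (3,585.00 − 2,400.00) = 256.80 + 13.8% × 1,185.00 = 420.33
Long-Term Care Levy: 1.77% × 3,945.00 = 69.83
Total: 420.33 + 69.83 = 490.16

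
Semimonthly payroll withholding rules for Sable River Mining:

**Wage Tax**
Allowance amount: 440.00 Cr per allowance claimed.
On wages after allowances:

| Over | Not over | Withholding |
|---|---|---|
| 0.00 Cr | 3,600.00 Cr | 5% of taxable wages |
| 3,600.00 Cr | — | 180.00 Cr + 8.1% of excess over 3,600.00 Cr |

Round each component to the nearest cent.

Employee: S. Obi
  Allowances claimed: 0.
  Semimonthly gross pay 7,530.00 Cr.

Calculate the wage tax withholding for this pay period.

Wage Tax: taxable = 7,530.00 Cr
  180.00 Cr + 8.1% × (7,530.00 Cr − 3,600.00 Cr) = 180.00 Cr + 8.1% × 3,930.00 Cr = 498.33 Cr

498.33 Cr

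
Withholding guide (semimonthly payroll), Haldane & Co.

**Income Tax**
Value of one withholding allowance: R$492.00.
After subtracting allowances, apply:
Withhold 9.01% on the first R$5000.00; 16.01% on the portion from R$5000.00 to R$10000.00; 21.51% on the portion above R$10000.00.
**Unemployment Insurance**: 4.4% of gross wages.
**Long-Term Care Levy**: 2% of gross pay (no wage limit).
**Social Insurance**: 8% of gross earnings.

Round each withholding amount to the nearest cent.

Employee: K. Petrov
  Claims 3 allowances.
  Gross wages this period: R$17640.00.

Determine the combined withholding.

Income Tax: taxable = R$17640.00 − 3×R$492.00 = R$16164.00
  R$1251.00 + 21.51% × (R$16164.00 − R$10000.00) = R$1251.00 + 21.51% × R$6164.00 = R$2576.88
Unemployment Insurance: 4.4% × R$17640.00 = R$776.16
Long-Term Care Levy: 2% × R$17640.00 = R$352.80
Social Insurance: 8% × R$17640.00 = R$1411.20
Total: R$2576.88 + R$776.16 + R$352.80 + R$1411.20 = R$5117.04

R$5117.04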